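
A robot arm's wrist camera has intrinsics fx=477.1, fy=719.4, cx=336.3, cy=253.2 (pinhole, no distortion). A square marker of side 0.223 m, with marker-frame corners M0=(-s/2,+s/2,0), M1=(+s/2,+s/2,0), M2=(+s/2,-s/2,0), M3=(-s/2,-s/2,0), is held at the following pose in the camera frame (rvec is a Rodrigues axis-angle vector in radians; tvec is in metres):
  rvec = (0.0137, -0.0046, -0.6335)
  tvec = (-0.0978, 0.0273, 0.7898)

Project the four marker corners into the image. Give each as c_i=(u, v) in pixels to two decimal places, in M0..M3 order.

Intrinsics K: fx=477.1, fy=719.4, cx=336.3, cy=253.2
Marker side s = 0.223 m; corners in marker frame (Z=0):
  M0 = (-0.1115, +0.1115, 0)
  M1 = (+0.1115, +0.1115, 0)
  M2 = (+0.1115, -0.1115, 0)
  M3 = (-0.1115, -0.1115, 0)
rvec = (0.0137, -0.0046, -0.6335), |rvec| = θ = 0.63366 rad = 36.306°
Rodrigues: sinθ=0.59210, 1−cosθ=0.19414; R = I + sinθ·[k]× + (1−cosθ)·[k]×²:
    [+0.80595 +0.59192 -0.00849]
    [-0.59198 +0.80587 -0.01139]
    [+0.00010 +0.01421 +0.99990]
t = (-0.0978, 0.0273, 0.7898) m
M0: Pc = R·M0+t = (-0.12167, +0.18316, +0.79137); u = 477.1·(-0.12167)/0.79137 + 336.3 = 262.9510, v = 719.4·(+0.18316)/0.79137 + 253.2 = 419.7026
M1: Pc = R·M1+t = (+0.05806, +0.05115, +0.79140); u = 477.1·(+0.05806)/0.79140 + 336.3 = 371.3036, v = 719.4·(+0.05115)/0.79140 + 253.2 = 299.6960
M2: Pc = R·M2+t = (-0.07393, -0.12856, +0.78823); u = 477.1·(-0.07393)/0.78823 + 336.3 = 291.5485, v = 719.4·(-0.12856)/0.78823 + 253.2 = 135.8653
M3: Pc = R·M3+t = (-0.25366, +0.00345, +0.78820); u = 477.1·(-0.25366)/0.78820 + 336.3 = 182.7580, v = 719.4·(+0.00345)/0.78820 + 253.2 = 256.3495

c0=(262.95, 419.70) c1=(371.30, 299.70) c2=(291.55, 135.87) c3=(182.76, 256.35)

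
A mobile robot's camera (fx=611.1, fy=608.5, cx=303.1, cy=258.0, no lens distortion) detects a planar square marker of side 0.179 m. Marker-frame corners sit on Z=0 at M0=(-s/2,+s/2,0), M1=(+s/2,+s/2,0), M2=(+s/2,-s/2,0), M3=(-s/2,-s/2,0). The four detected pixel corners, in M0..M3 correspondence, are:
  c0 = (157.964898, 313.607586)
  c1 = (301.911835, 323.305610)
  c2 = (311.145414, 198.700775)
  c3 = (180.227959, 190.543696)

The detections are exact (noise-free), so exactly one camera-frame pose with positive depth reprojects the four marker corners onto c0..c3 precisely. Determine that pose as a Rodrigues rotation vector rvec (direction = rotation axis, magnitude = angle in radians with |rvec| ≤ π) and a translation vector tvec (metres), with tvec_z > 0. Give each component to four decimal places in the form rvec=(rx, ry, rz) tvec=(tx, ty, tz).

Intrinsics K: fx=611.1, fy=608.5, cx=303.1, cy=258.0
Marker side s = 0.179 m; corners in marker frame (Z=0):
  M0 = (-0.0895, +0.0895, 0)
  M1 = (+0.0895, +0.0895, 0)
  M2 = (+0.0895, -0.0895, 0)
  M3 = (-0.0895, -0.0895, 0)
Detected image corners:
  c0 = (157.964898, 313.607586) px
  c1 = (301.911835, 323.305610) px
  c2 = (311.145414, 198.700775) px
  c3 = (180.227959, 190.543696) px
Planar DLT: solve 8×8 A·h = b for H (H[2,2]=1):
  H  [+758.65028 -214.88398 +237.99717]
  H  [+41.69671 +555.01149 +253.57219]
  H  [-0.03108 -0.53321 +1.00000]
B = K⁻¹H; ‖b₁‖=1.259900, ‖b₂‖=1.259900; λ = 2/(‖b₁‖+‖b₂‖) = 0.793714, sign → tz>0 ⇒ λ=+0.793714
r₁ = λ·B[:,0] = (+0.99759,+0.06485,-0.02467); r₂ = λ·B[:,1] = (-0.06919,+0.90338,-0.42321)
r₃ = r₁×r₂ = (-0.00516,+0.42390,+0.90569); SVD([r₁ r₂ r₃]) → R = UVᵀ:
  R  [+0.99759 -0.06919 -0.00516]
  R  [+0.06485 +0.90338 +0.42390]
  R  [-0.02467 -0.42321 +0.90569]
t = (-0.08456, -0.00578, +0.79371) m
tr R = 2.806669; θ = arccos((tr R − 1)/2) = 0.443316 rad = 25.400°
axis k = ((R−Rᵀ)₃₂, (R−Rᵀ)₁₃, (R−Rᵀ)₂₁) / (2 sinθ) = (-0.987457, +0.022737, +0.156239)
rvec = θ·k = (-0.437755, +0.010080, +0.069263)

rvec=(-0.4378, 0.0101, 0.0693) tvec=(-0.0846, -0.0058, 0.7937)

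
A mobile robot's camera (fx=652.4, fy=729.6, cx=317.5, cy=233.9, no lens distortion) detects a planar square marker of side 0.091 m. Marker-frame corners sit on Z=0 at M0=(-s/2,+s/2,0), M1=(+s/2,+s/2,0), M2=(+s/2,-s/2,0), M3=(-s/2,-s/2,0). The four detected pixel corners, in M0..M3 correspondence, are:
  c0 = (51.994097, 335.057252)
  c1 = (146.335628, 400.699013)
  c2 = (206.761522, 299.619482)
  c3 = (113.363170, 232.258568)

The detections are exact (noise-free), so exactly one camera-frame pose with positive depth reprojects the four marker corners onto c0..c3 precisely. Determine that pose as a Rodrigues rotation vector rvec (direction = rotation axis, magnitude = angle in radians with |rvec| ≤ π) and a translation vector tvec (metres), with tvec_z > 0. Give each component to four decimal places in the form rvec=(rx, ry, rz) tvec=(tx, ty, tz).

rvec=(0.0325, -0.0940, 0.5890) tvec=(-0.1555, 0.0618, 0.5411)

Intrinsics K: fx=652.4, fy=729.6, cx=317.5, cy=233.9
Marker side s = 0.091 m; corners in marker frame (Z=0):
  M0 = (-0.0455, +0.0455, 0)
  M1 = (+0.0455, +0.0455, 0)
  M2 = (+0.0455, -0.0455, 0)
  M3 = (-0.0455, -0.0455, 0)
Detected image corners:
  c0 = (51.994097, 335.057252) px
  c1 = (146.335628, 400.699013) px
  c2 = (206.761522, 299.619482) px
  c3 = (113.363170, 232.258568) px
Planar DLT: solve 8×8 A·h = b for H (H[2,2]=1):
  H  [+1054.97697 -668.26677 +129.99021]
  H  [+788.08631 +1122.31740 +317.19814]
  H  [+0.18083 +0.00690 +1.00000]
B = K⁻¹H; ‖b₁‖=1.848141, ‖b₂‖=1.848141; λ = 2/(‖b₁‖+‖b₂‖) = 0.541084, sign → tz>0 ⇒ λ=+0.541084
r₁ = λ·B[:,0] = (+0.82736,+0.55309,+0.09784); r₂ = λ·B[:,1] = (-0.55606,+0.83113,+0.00373)
r₃ = r₁×r₂ = (-0.07926,-0.05749,+0.99519); SVD([r₁ r₂ r₃]) → R = UVᵀ:
  R  [+0.82736 -0.55606 -0.07926]
  R  [+0.55309 +0.83113 -0.05749]
  R  [+0.09784 +0.00373 +0.99519]
t = (-0.15552, +0.06178, +0.54108) m
tr R = 2.653684; θ = arccos((tr R − 1)/2) = 0.597327 rad = 34.224°
axis k = ((R−Rᵀ)₃₂, (R−Rᵀ)₁₃, (R−Rᵀ)₂₁) / (2 sinθ) = (+0.054427, -0.157439, +0.986028)
rvec = θ·k = (+0.032511, -0.094043, +0.588981)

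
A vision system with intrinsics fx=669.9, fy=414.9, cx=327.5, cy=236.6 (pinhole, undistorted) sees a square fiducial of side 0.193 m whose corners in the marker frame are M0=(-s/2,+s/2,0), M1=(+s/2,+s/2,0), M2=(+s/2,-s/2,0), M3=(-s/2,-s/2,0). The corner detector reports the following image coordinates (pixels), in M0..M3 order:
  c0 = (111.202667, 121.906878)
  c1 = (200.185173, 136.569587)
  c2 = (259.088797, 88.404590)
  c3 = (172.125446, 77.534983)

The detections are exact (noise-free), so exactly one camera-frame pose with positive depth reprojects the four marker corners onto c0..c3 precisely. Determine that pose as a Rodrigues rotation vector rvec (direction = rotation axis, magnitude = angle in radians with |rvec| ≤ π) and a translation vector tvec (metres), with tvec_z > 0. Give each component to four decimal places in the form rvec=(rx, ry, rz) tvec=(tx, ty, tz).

Intrinsics K: fx=669.9, fy=414.9, cx=327.5, cy=236.6
Marker side s = 0.193 m; corners in marker frame (Z=0):
  M0 = (-0.0965, +0.0965, 0)
  M1 = (+0.0965, +0.0965, 0)
  M2 = (+0.0965, -0.0965, 0)
  M3 = (-0.0965, -0.0965, 0)
Detected image corners:
  c0 = (111.202667, 121.906878) px
  c1 = (200.185173, 136.569587) px
  c2 = (259.088797, 88.404590) px
  c3 = (172.125446, 77.534983) px
Planar DLT: solve 8×8 A·h = b for H (H[2,2]=1):
  H  [+394.38860 -374.39366 +185.24335]
  H  [+30.81054 +202.95895 +105.13362]
  H  [-0.32995 -0.34363 +1.00000]
B = K⁻¹H; ‖b₁‖=0.860399, ‖b₂‖=0.860399; λ = 2/(‖b₁‖+‖b₂‖) = 1.162251, sign → tz>0 ⇒ λ=+1.162251
r₁ = λ·B[:,0] = (+0.87173,+0.30500,-0.38349); r₂ = λ·B[:,1] = (-0.45431,+0.79630,-0.39939)
r₃ = r₁×r₂ = (+0.18356,+0.52238,+0.83272); SVD([r₁ r₂ r₃]) → R = UVᵀ:
  R  [+0.87173 -0.45431 +0.18356]
  R  [+0.30500 +0.79630 +0.52238]
  R  [-0.38349 -0.39939 +0.83272]
t = (-0.24681, -0.36827, +1.16225) m
tr R = 2.500750; θ = arccos((tr R − 1)/2) = 0.722167 rad = 41.377°
axis k = ((R−Rᵀ)₃₂, (R−Rᵀ)₁₃, (R−Rᵀ)₂₁) / (2 sinθ) = (-0.697242, +0.428926, +0.574348)
rvec = θ·k = (-0.503526, +0.309756, +0.414775)

rvec=(-0.5035, 0.3098, 0.4148) tvec=(-0.2468, -0.3683, 1.1623)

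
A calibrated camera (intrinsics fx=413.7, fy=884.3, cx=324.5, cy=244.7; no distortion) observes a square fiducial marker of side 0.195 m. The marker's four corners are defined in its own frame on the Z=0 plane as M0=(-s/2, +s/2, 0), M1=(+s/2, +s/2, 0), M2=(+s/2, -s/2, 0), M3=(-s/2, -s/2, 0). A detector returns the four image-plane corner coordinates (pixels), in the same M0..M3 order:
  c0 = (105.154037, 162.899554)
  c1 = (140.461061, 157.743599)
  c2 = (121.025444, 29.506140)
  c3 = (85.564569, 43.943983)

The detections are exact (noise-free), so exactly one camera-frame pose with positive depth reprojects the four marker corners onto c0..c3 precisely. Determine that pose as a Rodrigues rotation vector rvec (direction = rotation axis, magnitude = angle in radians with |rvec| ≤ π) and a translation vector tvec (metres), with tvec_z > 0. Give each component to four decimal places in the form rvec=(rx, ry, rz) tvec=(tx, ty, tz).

rvec=(0.3566, 0.5256, -0.0904) tvec=(-0.7053, -0.2253, 1.3772)

Intrinsics K: fx=413.7, fy=884.3, cx=324.5, cy=244.7
Marker side s = 0.195 m; corners in marker frame (Z=0):
  M0 = (-0.0975, +0.0975, 0)
  M1 = (+0.0975, +0.0975, 0)
  M2 = (+0.0975, -0.0975, 0)
  M3 = (-0.0975, -0.0975, 0)
Detected image corners:
  c0 = (105.154037, 162.899554) px
  c1 = (140.461061, 157.743599) px
  c2 = (121.025444, 29.506140) px
  c3 = (85.564569, 43.943983) px
Planar DLT: solve 8×8 A·h = b for H (H[2,2]=1):
  H  [+139.92409 +125.49739 +112.63158]
  H  [-85.90610 +655.12839 +100.05350]
  H  [-0.36730 +0.22484 +1.00000]
B = K⁻¹H; ‖b₁‖=0.726095, ‖b₂‖=0.726095; λ = 2/(‖b₁‖+‖b₂‖) = 1.377230, sign → tz>0 ⇒ λ=+1.377230
r₁ = λ·B[:,0] = (+0.86260,+0.00619,-0.50585); r₂ = λ·B[:,1] = (+0.17489,+0.93462,+0.30966)
r₃ = r₁×r₂ = (+0.47470,-0.35558,+0.80512); SVD([r₁ r₂ r₃]) → R = UVᵀ:
  R  [+0.86260 +0.17489 +0.47470]
  R  [+0.00619 +0.93462 -0.35558]
  R  [-0.50585 +0.30966 +0.80512]
t = (-0.70532, -0.22528, +1.37723) m
tr R = 2.602344; θ = arccos((tr R − 1)/2) = 0.641545 rad = 36.758°
axis k = ((R−Rᵀ)₃₂, (R−Rᵀ)₁₃, (R−Rᵀ)₂₁) / (2 sinθ) = (+0.555823, +0.819263, -0.140958)
rvec = θ·k = (+0.356585, +0.525594, -0.090431)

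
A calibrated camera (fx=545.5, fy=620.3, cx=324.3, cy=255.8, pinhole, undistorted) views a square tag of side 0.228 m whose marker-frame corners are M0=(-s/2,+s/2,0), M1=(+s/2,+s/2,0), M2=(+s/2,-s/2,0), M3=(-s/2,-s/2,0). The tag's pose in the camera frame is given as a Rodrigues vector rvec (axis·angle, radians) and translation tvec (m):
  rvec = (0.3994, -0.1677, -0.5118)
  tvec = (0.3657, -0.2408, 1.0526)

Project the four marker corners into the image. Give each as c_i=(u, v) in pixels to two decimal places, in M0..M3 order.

c0=(483.02, 203.48) c1=(577.90, 139.32) c2=(547.09, 17.16) c3=(442.89, 85.75)

Intrinsics K: fx=545.5, fy=620.3, cx=324.3, cy=255.8
Marker side s = 0.228 m; corners in marker frame (Z=0):
  M0 = (-0.1140, +0.1140, 0)
  M1 = (+0.1140, +0.1140, 0)
  M2 = (+0.1140, -0.1140, 0)
  M3 = (-0.1140, -0.1140, 0)
rvec = (0.3994, -0.1677, -0.5118), |rvec| = θ = 0.67051 rad = 38.417°
Rodrigues: sinθ=0.62139, 1−cosθ=0.21649; R = I + sinθ·[k]× + (1−cosθ)·[k]×²:
    [+0.86032 +0.44205 -0.25385]
    [-0.50656 +0.79705 -0.32881]
    [+0.05698 +0.41147 +0.90964]
t = (0.3657, -0.2408, 1.0526) m
M0: Pc = R·M0+t = (+0.31802, -0.09219, +1.09301); u = 545.5·(+0.31802)/1.09301 + 324.3 = 483.0158, v = 620.3·(-0.09219)/1.09301 + 255.8 = 203.4814
M1: Pc = R·M1+t = (+0.51417, -0.20768, +1.10600); u = 545.5·(+0.51417)/1.10600 + 324.3 = 577.8978, v = 620.3·(-0.20768)/1.10600 + 255.8 = 139.3207
M2: Pc = R·M2+t = (+0.41338, -0.38941, +1.01219); u = 545.5·(+0.41338)/1.01219 + 324.3 = 547.0851, v = 620.3·(-0.38941)/1.01219 + 255.8 = 17.1570
M3: Pc = R·M3+t = (+0.21723, -0.27392, +0.99920); u = 545.5·(+0.21723)/0.99920 + 324.3 = 442.8940, v = 620.3·(-0.27392)/0.99920 + 255.8 = 85.7534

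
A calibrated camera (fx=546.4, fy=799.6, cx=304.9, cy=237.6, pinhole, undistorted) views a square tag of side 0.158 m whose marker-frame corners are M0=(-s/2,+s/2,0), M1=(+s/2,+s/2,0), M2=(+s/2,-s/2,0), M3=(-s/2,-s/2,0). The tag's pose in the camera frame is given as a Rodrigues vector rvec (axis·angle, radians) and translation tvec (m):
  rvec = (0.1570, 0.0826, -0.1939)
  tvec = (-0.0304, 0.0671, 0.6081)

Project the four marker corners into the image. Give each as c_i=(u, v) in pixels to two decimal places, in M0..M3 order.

Intrinsics K: fx=546.4, fy=799.6, cx=304.9, cy=237.6
Marker side s = 0.158 m; corners in marker frame (Z=0):
  M0 = (-0.0790, +0.0790, 0)
  M1 = (+0.0790, +0.0790, 0)
  M2 = (+0.0790, -0.0790, 0)
  M3 = (-0.0790, -0.0790, 0)
rvec = (0.1570, 0.0826, -0.1939), |rvec| = θ = 0.26281 rad = 15.058°
Rodrigues: sinθ=0.25979, 1−cosθ=0.03434; R = I + sinθ·[k]× + (1−cosθ)·[k]×²:
    [+0.97792 +0.19812 +0.06652]
    [-0.18523 +0.96906 -0.16316]
    [-0.09679 +0.14724 +0.98435]
t = (-0.0304, 0.0671, 0.6081) m
M0: Pc = R·M0+t = (-0.09200, +0.15829, +0.62738); u = 546.4·(-0.09200)/0.62738 + 304.9 = 224.7714, v = 799.6·(+0.15829)/0.62738 + 237.6 = 439.3404
M1: Pc = R·M1+t = (+0.06251, +0.12902, +0.61209); u = 546.4·(+0.06251)/0.61209 + 304.9 = 360.6992, v = 799.6·(+0.12902)/0.61209 + 237.6 = 406.1487
M2: Pc = R·M2+t = (+0.03120, -0.02409, +0.58882); u = 546.4·(+0.03120)/0.58882 + 304.9 = 333.8557, v = 799.6·(-0.02409)/0.58882 + 237.6 = 204.8887
M3: Pc = R·M3+t = (-0.12331, +0.00518, +0.60411); u = 546.4·(-0.12331)/0.60411 + 304.9 = 193.3731, v = 799.6·(+0.00518)/0.60411 + 237.6 = 244.4531

c0=(224.77, 439.34) c1=(360.70, 406.15) c2=(333.86, 204.89) c3=(193.37, 244.45)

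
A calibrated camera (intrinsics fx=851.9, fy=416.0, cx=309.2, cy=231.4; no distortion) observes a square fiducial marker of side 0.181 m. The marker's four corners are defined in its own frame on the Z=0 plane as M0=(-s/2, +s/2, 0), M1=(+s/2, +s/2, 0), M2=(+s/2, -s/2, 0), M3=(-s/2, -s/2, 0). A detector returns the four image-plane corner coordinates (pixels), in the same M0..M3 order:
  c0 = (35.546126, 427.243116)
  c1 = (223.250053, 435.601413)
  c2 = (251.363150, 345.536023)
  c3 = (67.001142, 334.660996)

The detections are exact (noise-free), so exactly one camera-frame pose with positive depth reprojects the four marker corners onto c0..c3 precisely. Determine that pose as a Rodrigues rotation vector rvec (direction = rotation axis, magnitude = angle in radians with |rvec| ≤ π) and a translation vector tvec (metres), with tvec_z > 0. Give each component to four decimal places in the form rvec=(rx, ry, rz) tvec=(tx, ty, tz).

rvec=(-0.0511, -0.1382, 0.1535) tvec=(-0.1598, 0.3085, 0.8327)

Intrinsics K: fx=851.9, fy=416.0, cx=309.2, cy=231.4
Marker side s = 0.181 m; corners in marker frame (Z=0):
  M0 = (-0.0905, +0.0905, 0)
  M1 = (+0.0905, +0.0905, 0)
  M2 = (+0.0905, -0.0905, 0)
  M3 = (-0.0905, -0.0905, 0)
Detected image corners:
  c0 = (35.546126, 427.243116) px
  c1 = (223.250053, 435.601413) px
  c2 = (251.363150, 345.536023) px
  c3 = (67.001142, 334.660996) px
Planar DLT: solve 8×8 A·h = b for H (H[2,2]=1):
  H  [+1050.83273 -175.04343 +145.73631]
  H  [+114.90242 +476.04630 +385.52574]
  H  [+0.16001 -0.07363 +1.00000]
B = K⁻¹H; ‖b₁‖=1.200961, ‖b₂‖=1.200961; λ = 2/(‖b₁‖+‖b₂‖) = 0.832666, sign → tz>0 ⇒ λ=+0.832666
r₁ = λ·B[:,0] = (+0.97875,+0.15588,+0.13323); r₂ = λ·B[:,1] = (-0.14884,+0.98696,-0.06131)
r₃ = r₁×r₂ = (-0.14105,+0.04018,+0.98919); SVD([r₁ r₂ r₃]) → R = UVᵀ:
  R  [+0.97875 -0.14884 -0.14105]
  R  [+0.15588 +0.98696 +0.04018]
  R  [+0.13323 -0.06131 +0.98919]
t = (-0.15977, +0.30850, +0.83267) m
tr R = 2.954895; θ = arccos((tr R − 1)/2) = 0.212781 rad = 12.191°
axis k = ((R−Rᵀ)₃₂, (R−Rᵀ)₁₃, (R−Rᵀ)₂₁) / (2 sinθ) = (-0.240289, -0.649423, +0.721464)
rvec = θ·k = (-0.051129, -0.138185, +0.153514)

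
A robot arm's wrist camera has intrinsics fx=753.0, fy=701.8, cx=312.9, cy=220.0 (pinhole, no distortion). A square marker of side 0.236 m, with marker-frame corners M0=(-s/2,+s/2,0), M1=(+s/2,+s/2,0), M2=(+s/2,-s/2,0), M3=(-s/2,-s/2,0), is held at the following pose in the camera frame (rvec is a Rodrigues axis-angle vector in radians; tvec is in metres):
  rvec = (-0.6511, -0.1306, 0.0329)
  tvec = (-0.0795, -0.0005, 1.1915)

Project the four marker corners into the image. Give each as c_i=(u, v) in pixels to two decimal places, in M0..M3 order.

c0=(180.08, 273.83) c1=(338.62, 283.04) c2=(334.28, 172.76) c3=(193.80, 162.30)

Intrinsics K: fx=753.0, fy=701.8, cx=312.9, cy=220.0
Marker side s = 0.236 m; corners in marker frame (Z=0):
  M0 = (-0.1180, +0.1180, 0)
  M1 = (+0.1180, +0.1180, 0)
  M2 = (+0.1180, -0.1180, 0)
  M3 = (-0.1180, -0.1180, 0)
rvec = (-0.6511, -0.1306, 0.0329), |rvec| = θ = 0.66488 rad = 38.095°
Rodrigues: sinθ=0.61697, 1−cosθ=0.21301; R = I + sinθ·[k]× + (1−cosθ)·[k]×²:
    [+0.99126 +0.01044 -0.13151]
    [+0.07150 +0.79521 +0.60211]
    [+0.11087 -0.60625 +0.78751]
t = (-0.0795, -0.0005, 1.1915) m
M0: Pc = R·M0+t = (-0.19524, +0.08490, +1.10688); u = 753.0·(-0.19524)/1.10688 + 312.9 = 180.0827, v = 701.8·(+0.08490)/1.10688 + 220.0 = 273.8277
M1: Pc = R·M1+t = (+0.03870, +0.10177, +1.13304); u = 753.0·(+0.03870)/1.13304 + 312.9 = 338.6200, v = 701.8·(+0.10177)/1.13304 + 220.0 = 283.0367
M2: Pc = R·M2+t = (+0.03624, -0.08590, +1.27612); u = 753.0·(+0.03624)/1.27612 + 312.9 = 334.2819, v = 701.8·(-0.08590)/1.27612 + 220.0 = 172.7610
M3: Pc = R·M3+t = (-0.19770, -0.10277, +1.24996); u = 753.0·(-0.19770)/1.24996 + 312.9 = 193.8006, v = 701.8·(-0.10277)/1.24996 + 220.0 = 162.2978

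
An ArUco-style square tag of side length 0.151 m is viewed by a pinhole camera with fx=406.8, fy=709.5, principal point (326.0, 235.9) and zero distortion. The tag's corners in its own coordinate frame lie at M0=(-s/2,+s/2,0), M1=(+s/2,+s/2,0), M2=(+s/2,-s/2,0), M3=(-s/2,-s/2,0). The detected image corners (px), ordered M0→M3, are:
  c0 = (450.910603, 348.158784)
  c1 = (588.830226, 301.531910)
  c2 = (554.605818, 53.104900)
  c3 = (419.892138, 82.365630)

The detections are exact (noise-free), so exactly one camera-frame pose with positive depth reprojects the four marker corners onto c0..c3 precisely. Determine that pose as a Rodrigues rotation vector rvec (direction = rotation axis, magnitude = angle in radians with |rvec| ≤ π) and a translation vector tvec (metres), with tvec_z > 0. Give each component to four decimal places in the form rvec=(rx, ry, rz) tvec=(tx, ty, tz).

rvec=(-0.1173, -0.1587, -0.1636) tvec=(0.1791, -0.0244, 0.4063)

Intrinsics K: fx=406.8, fy=709.5, cx=326.0, cy=235.9
Marker side s = 0.151 m; corners in marker frame (Z=0):
  M0 = (-0.0755, +0.0755, 0)
  M1 = (+0.0755, +0.0755, 0)
  M2 = (+0.0755, -0.0755, 0)
  M3 = (-0.0755, -0.0755, 0)
Detected image corners:
  c0 = (450.910603, 348.158784) px
  c1 = (588.830226, 301.531910) px
  c2 = (554.605818, 53.104900) px
  c3 = (419.892138, 82.365630) px
Planar DLT: solve 8×8 A·h = b for H (H[2,2]=1):
  H  [+1108.93925 +88.54587 +505.35618]
  H  [-169.73207 +1651.11201 +193.23960]
  H  [+0.40985 -0.25383 +1.00000]
B = K⁻¹H; ‖b₁‖=2.461154, ‖b₂‖=2.461154; λ = 2/(‖b₁‖+‖b₂‖) = 0.406313, sign → tz>0 ⇒ λ=+0.406313
r₁ = λ·B[:,0] = (+0.97416,-0.15257,+0.16653); r₂ = λ·B[:,1] = (+0.17109,+0.97984,-0.10313)
r₃ = r₁×r₂ = (-0.14744,+0.12896,+0.98063); SVD([r₁ r₂ r₃]) → R = UVᵀ:
  R  [+0.97416 +0.17109 -0.14744]
  R  [-0.15257 +0.97984 +0.12896]
  R  [+0.16653 -0.10313 +0.98063]
t = (+0.17914, -0.02443, +0.40631) m
tr R = 2.934633; θ = arccos((tr R − 1)/2) = 0.256372 rad = 14.689°
axis k = ((R−Rᵀ)₃₂, (R−Rᵀ)₁₃, (R−Rᵀ)₂₁) / (2 sinθ) = (-0.457651, -0.619078, -0.638199)
rvec = θ·k = (-0.117329, -0.158714, -0.163616)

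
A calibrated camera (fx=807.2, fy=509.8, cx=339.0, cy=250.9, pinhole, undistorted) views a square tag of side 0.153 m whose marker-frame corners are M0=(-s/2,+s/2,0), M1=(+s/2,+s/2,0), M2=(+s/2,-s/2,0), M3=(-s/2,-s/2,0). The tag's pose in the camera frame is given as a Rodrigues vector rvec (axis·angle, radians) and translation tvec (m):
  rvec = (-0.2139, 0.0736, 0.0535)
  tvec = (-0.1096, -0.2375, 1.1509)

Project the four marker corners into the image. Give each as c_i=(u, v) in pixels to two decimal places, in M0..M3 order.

Intrinsics K: fx=807.2, fy=509.8, cx=339.0, cy=250.9
Marker side s = 0.153 m; corners in marker frame (Z=0):
  M0 = (-0.0765, +0.0765, 0)
  M1 = (+0.0765, +0.0765, 0)
  M2 = (+0.0765, -0.0765, 0)
  M3 = (-0.0765, -0.0765, 0)
rvec = (-0.2139, 0.0736, 0.0535), |rvec| = θ = 0.23245 rad = 13.318°
Rodrigues: sinθ=0.23036, 1−cosθ=0.02689; R = I + sinθ·[k]× + (1−cosθ)·[k]×²:
    [+0.99588 -0.06086 +0.06724]
    [+0.04518 +0.97580 +0.21394]
    [-0.07864 -0.21002 +0.97453]
t = (-0.1096, -0.2375, 1.1509) m
M0: Pc = R·M0+t = (-0.19044, -0.16631, +1.14085); u = 807.2·(-0.19044)/1.14085 + 339.0 = 204.2553, v = 509.8·(-0.16631)/1.14085 + 250.9 = 176.5837
M1: Pc = R·M1+t = (-0.03807, -0.15939, +1.12882); u = 807.2·(-0.03807)/1.12882 + 339.0 = 311.7762, v = 509.8·(-0.15939)/1.12882 + 250.9 = 178.9137
M2: Pc = R·M2+t = (-0.02876, -0.30869, +1.16095); u = 807.2·(-0.02876)/1.16095 + 339.0 = 319.0035, v = 509.8·(-0.30869)/1.16095 + 250.9 = 115.3462
M3: Pc = R·M3+t = (-0.18113, -0.31561, +1.17298); u = 807.2·(-0.18113)/1.17298 + 339.0 = 214.3540, v = 509.8·(-0.31561)/1.17298 + 250.9 = 113.7320

c0=(204.26, 176.58) c1=(311.78, 178.91) c2=(319.00, 115.35) c3=(214.35, 113.73)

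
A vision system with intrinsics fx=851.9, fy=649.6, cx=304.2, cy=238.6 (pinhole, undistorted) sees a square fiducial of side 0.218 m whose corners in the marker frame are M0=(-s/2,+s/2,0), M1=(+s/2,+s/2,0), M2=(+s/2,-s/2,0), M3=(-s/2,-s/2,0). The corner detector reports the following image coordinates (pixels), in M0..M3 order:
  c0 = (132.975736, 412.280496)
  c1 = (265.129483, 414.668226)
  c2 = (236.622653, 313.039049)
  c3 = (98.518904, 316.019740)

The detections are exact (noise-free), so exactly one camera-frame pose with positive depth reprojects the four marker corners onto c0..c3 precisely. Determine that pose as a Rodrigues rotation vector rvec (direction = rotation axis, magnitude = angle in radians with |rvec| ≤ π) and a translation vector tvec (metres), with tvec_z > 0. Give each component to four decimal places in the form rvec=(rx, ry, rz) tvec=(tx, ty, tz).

rvec=(0.3541, 0.2997, -0.1181) tvec=(-0.1787, 0.2430, 1.2449)

Intrinsics K: fx=851.9, fy=649.6, cx=304.2, cy=238.6
Marker side s = 0.218 m; corners in marker frame (Z=0):
  M0 = (-0.1090, +0.1090, 0)
  M1 = (+0.1090, +0.1090, 0)
  M2 = (+0.1090, -0.1090, 0)
  M3 = (-0.1090, -0.1090, 0)
Detected image corners:
  c0 = (132.975736, 412.280496) px
  c1 = (265.129483, 414.668226) px
  c2 = (236.622653, 313.039049) px
  c3 = (98.518904, 316.019740) px
Planar DLT: solve 8×8 A·h = b for H (H[2,2]=1):
  H  [+573.98962 +192.40272 +181.93025]
  H  [-91.32211 +548.10516 +365.40678]
  H  [-0.24811 +0.25978 +1.00000]
B = K⁻¹H; ‖b₁‖=0.803250, ‖b₂‖=0.803250; λ = 2/(‖b₁‖+‖b₂‖) = 1.244943, sign → tz>0 ⇒ λ=+1.244943
r₁ = λ·B[:,0] = (+0.94911,-0.06157,-0.30888); r₂ = λ·B[:,1] = (+0.16568,+0.93164,+0.32342)
r₃ = r₁×r₂ = (+0.26785,-0.35813,+0.89443); SVD([r₁ r₂ r₃]) → R = UVᵀ:
  R  [+0.94911 +0.16568 +0.26785]
  R  [-0.06157 +0.93164 -0.35813]
  R  [-0.30888 +0.32342 +0.89443]
t = (-0.17868, +0.24302, +1.24494) m
tr R = 2.775171; θ = arccos((tr R − 1)/2) = 0.478720 rad = 27.429°
axis k = ((R−Rᵀ)₃₂, (R−Rᵀ)₁₃, (R−Rᵀ)₂₁) / (2 sinθ) = (+0.739782, +0.626002, -0.246666)
rvec = θ·k = (+0.354148, +0.299679, -0.118084)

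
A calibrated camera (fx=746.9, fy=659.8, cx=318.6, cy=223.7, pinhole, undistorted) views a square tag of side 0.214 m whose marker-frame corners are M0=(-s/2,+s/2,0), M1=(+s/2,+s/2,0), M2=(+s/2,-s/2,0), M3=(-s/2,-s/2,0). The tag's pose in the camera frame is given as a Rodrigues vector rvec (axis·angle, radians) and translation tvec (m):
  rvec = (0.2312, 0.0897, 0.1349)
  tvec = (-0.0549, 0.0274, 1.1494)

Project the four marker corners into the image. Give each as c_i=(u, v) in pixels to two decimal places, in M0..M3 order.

c0=(208.90, 288.02) c1=(342.65, 306.24) c2=(361.31, 187.98) c3=(221.38, 170.59)

Intrinsics K: fx=746.9, fy=659.8, cx=318.6, cy=223.7
Marker side s = 0.214 m; corners in marker frame (Z=0):
  M0 = (-0.1070, +0.1070, 0)
  M1 = (+0.1070, +0.1070, 0)
  M2 = (+0.1070, -0.1070, 0)
  M3 = (-0.1070, -0.1070, 0)
rvec = (0.2312, 0.0897, 0.1349), |rvec| = θ = 0.28231 rad = 16.175°
Rodrigues: sinθ=0.27857, 1−cosθ=0.03958; R = I + sinθ·[k]× + (1−cosθ)·[k]×²:
    [+0.98696 -0.12281 +0.10400]
    [+0.14342 +0.96441 -0.22213]
    [-0.07302 +0.23415 +0.96945]
t = (-0.0549, 0.0274, 1.1494) m
M0: Pc = R·M0+t = (-0.17365, +0.11525, +1.18227); u = 746.9·(-0.17365)/1.18227 + 318.6 = 208.8985, v = 659.8·(+0.11525)/1.18227 + 223.7 = 288.0168
M1: Pc = R·M1+t = (+0.03756, +0.14594, +1.16664); u = 746.9·(+0.03756)/1.16664 + 318.6 = 342.6491, v = 659.8·(+0.14594)/1.16664 + 223.7 = 306.2358
M2: Pc = R·M2+t = (+0.06385, -0.06045, +1.11653); u = 746.9·(+0.06385)/1.11653 + 318.6 = 361.3098, v = 659.8·(-0.06045)/1.11653 + 223.7 = 187.9799
M3: Pc = R·M3+t = (-0.14736, -0.09114, +1.13216); u = 746.9·(-0.14736)/1.13216 + 318.6 = 221.3820, v = 659.8·(-0.09114)/1.13216 + 223.7 = 170.5868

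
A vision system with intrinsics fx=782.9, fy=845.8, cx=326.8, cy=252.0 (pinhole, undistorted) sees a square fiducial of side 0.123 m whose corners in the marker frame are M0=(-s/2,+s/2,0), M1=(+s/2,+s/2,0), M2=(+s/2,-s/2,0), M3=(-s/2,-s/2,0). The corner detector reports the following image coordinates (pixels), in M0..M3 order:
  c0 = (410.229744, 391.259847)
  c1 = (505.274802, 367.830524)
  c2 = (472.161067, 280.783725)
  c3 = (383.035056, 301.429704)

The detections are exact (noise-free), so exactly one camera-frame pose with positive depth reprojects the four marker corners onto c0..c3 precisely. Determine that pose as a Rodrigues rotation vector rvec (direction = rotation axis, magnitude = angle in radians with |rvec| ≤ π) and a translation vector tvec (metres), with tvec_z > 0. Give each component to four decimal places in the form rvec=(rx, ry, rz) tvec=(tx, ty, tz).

Intrinsics K: fx=782.9, fy=845.8, cx=326.8, cy=252.0
Marker side s = 0.123 m; corners in marker frame (Z=0):
  M0 = (-0.0615, +0.0615, 0)
  M1 = (+0.0615, +0.0615, 0)
  M2 = (+0.0615, -0.0615, 0)
  M3 = (-0.0615, -0.0615, 0)
Detected image corners:
  c0 = (410.229744, 391.259847) px
  c1 = (505.274802, 367.830524) px
  c2 = (472.161067, 280.783725) px
  c3 = (383.035056, 301.429704) px
Planar DLT: solve 8×8 A·h = b for H (H[2,2]=1):
  H  [+799.25925 -2.84629 +442.48429]
  H  [-139.82269 +530.93930 +333.72262]
  H  [+0.11617 -0.56062 +1.00000]
B = K⁻¹H; ‖b₁‖=0.999517, ‖b₂‖=0.999517; λ = 2/(‖b₁‖+‖b₂‖) = 1.000483, sign → tz>0 ⇒ λ=+1.000483
r₁ = λ·B[:,0] = (+0.97287,-0.20002,+0.11623); r₂ = λ·B[:,1] = (+0.23049,+0.79515,-0.56089)
r₃ = r₁×r₂ = (+0.01977,+0.57247,+0.81969); SVD([r₁ r₂ r₃]) → R = UVᵀ:
  R  [+0.97287 +0.23049 +0.01977]
  R  [-0.20002 +0.79515 +0.57247]
  R  [+0.11623 -0.56089 +0.81969]
t = (+0.14784, +0.09667, +1.00048) m
tr R = 2.587715; θ = arccos((tr R − 1)/2) = 0.653670 rad = 37.453°
axis k = ((R−Rᵀ)₃₂, (R−Rᵀ)₁₃, (R−Rᵀ)₂₁) / (2 sinθ) = (-0.931884, -0.079307, -0.353982)
rvec = θ·k = (-0.609144, -0.051840, -0.231387)

rvec=(-0.6091, -0.0518, -0.2314) tvec=(0.1478, 0.0967, 1.0005)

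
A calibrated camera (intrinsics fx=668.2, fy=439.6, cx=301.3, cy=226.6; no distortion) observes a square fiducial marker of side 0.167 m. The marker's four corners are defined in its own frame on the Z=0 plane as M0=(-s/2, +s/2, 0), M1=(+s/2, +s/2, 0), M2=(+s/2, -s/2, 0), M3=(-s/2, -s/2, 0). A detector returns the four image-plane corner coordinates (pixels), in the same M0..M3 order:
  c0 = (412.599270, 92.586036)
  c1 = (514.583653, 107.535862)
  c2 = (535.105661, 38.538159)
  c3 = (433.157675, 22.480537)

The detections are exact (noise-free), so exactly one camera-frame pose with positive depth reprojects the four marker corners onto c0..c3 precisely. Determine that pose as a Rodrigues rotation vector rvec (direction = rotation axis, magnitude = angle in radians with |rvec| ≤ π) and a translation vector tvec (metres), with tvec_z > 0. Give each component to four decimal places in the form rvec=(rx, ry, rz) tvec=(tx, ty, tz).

rvec=(0.0260, -0.0940, 0.1878) tvec=(0.2700, -0.3826, 1.0433)

Intrinsics K: fx=668.2, fy=439.6, cx=301.3, cy=226.6
Marker side s = 0.167 m; corners in marker frame (Z=0):
  M0 = (-0.0835, +0.0835, 0)
  M1 = (+0.0835, +0.0835, 0)
  M2 = (+0.0835, -0.0835, 0)
  M3 = (-0.0835, -0.0835, 0)
Detected image corners:
  c0 = (412.599270, 92.586036) px
  c1 = (514.583653, 107.535862) px
  c2 = (535.105661, 38.538159) px
  c3 = (433.157675, 22.480537) px
Planar DLT: solve 8×8 A·h = b for H (H[2,2]=1):
  H  [+654.04471 -115.25089 +474.23807]
  H  [+98.82093 +417.51809 +65.39198]
  H  [+0.09173 +0.01634 +1.00000]
B = K⁻¹H; ‖b₁‖=0.958510, ‖b₂‖=0.958510; λ = 2/(‖b₁‖+‖b₂‖) = 1.043285, sign → tz>0 ⇒ λ=+1.043285
r₁ = λ·B[:,0] = (+0.97803,+0.18520,+0.09570); r₂ = λ·B[:,1] = (-0.18763,+0.98209,+0.01705)
r₃ = r₁×r₂ = (-0.09083,-0.03463,+0.99526); SVD([r₁ r₂ r₃]) → R = UVᵀ:
  R  [+0.97803 -0.18763 -0.09083]
  R  [+0.18520 +0.98209 -0.03463]
  R  [+0.09570 +0.01705 +0.99526]
t = (+0.27001, -0.38259, +1.04329) m
tr R = 2.955385; θ = arccos((tr R − 1)/2) = 0.211616 rad = 12.125°
axis k = ((R−Rᵀ)₃₂, (R−Rᵀ)₁₃, (R−Rᵀ)₂₁) / (2 sinθ) = (+0.123024, -0.444047, +0.887517)
rvec = θ·k = (+0.026034, -0.093968, +0.187813)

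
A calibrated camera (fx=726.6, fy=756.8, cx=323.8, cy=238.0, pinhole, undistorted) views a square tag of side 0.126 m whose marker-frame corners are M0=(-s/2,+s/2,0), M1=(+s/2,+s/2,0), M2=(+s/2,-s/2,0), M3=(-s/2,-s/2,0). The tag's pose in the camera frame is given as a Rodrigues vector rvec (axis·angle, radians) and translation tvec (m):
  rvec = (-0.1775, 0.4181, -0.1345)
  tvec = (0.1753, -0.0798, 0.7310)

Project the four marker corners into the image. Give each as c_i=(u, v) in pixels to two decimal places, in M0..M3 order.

Intrinsics K: fx=726.6, fy=756.8, cx=323.8, cy=238.0
Marker side s = 0.126 m; corners in marker frame (Z=0):
  M0 = (-0.0630, +0.0630, 0)
  M1 = (+0.0630, +0.0630, 0)
  M2 = (+0.0630, -0.0630, 0)
  M3 = (-0.0630, -0.0630, 0)
rvec = (-0.1775, 0.4181, -0.1345), |rvec| = θ = 0.47371 rad = 27.142°
Rodrigues: sinθ=0.45619, 1−cosθ=0.11012; R = I + sinθ·[k]× + (1−cosθ)·[k]×²:
    [+0.90534 +0.09311 +0.41435]
    [-0.16594 +0.97566 +0.14334]
    [-0.39092 -0.19853 +0.89876]
t = (0.1753, -0.0798, 0.7310) m
M0: Pc = R·M0+t = (+0.12413, -0.00788, +0.74312); u = 726.6·(+0.12413)/0.74312 + 323.8 = 445.1697, v = 756.8·(-0.00788)/0.74312 + 238.0 = 229.9761
M1: Pc = R·M1+t = (+0.23820, -0.02879, +0.69386); u = 726.6·(+0.23820)/0.69386 + 323.8 = 573.2404, v = 756.8·(-0.02879)/0.69386 + 238.0 = 206.6011
M2: Pc = R·M2+t = (+0.22647, -0.15172, +0.71888); u = 726.6·(+0.22647)/0.71888 + 323.8 = 552.7029, v = 756.8·(-0.15172)/0.71888 + 238.0 = 78.2756
M3: Pc = R·M3+t = (+0.11240, -0.13081, +0.76814); u = 726.6·(+0.11240)/0.76814 + 323.8 = 430.1200, v = 756.8·(-0.13081)/0.76814 + 238.0 = 109.1181

c0=(445.17, 229.98) c1=(573.24, 206.60) c2=(552.70, 78.28) c3=(430.12, 109.12)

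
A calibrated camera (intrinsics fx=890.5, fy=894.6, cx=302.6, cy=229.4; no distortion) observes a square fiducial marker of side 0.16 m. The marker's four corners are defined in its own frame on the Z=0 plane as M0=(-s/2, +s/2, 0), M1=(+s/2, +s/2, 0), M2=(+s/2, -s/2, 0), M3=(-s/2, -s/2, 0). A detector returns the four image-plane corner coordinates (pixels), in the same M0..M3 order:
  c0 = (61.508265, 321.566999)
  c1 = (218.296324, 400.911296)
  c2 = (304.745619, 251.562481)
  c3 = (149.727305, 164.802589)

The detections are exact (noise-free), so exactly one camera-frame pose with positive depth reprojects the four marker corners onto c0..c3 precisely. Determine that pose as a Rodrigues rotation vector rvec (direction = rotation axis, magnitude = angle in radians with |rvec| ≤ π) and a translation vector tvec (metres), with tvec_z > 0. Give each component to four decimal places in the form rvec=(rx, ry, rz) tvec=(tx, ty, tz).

rvec=(0.1151, -0.1915, 0.5172) tvec=(-0.1063, 0.0509, 0.8042)

Intrinsics K: fx=890.5, fy=894.6, cx=302.6, cy=229.4
Marker side s = 0.16 m; corners in marker frame (Z=0):
  M0 = (-0.0800, +0.0800, 0)
  M1 = (+0.0800, +0.0800, 0)
  M2 = (+0.0800, -0.0800, 0)
  M3 = (-0.0800, -0.0800, 0)
Detected image corners:
  c0 = (61.508265, 321.566999) px
  c1 = (218.296324, 400.911296) px
  c2 = (304.745619, 251.562481) px
  c3 = (149.727305, 164.802589) px
Planar DLT: solve 8×8 A·h = b for H (H[2,2]=1):
  H  [+1022.47721 -531.83040 +184.93729]
  H  [+593.45762 +977.66519 +286.04371]
  H  [+0.26175 +0.07568 +1.00000]
B = K⁻¹H; ‖b₁‖=1.243411, ‖b₂‖=1.243411; λ = 2/(‖b₁‖+‖b₂‖) = 0.804239, sign → tz>0 ⇒ λ=+0.804239
r₁ = λ·B[:,0] = (+0.85190,+0.47953,+0.21051); r₂ = λ·B[:,1] = (-0.50100,+0.86331,+0.06086)
r₃ = r₁×r₂ = (-0.15255,-0.15731,+0.97570); SVD([r₁ r₂ r₃]) → R = UVᵀ:
  R  [+0.85190 -0.50100 -0.15255]
  R  [+0.47953 +0.86331 -0.15731]
  R  [+0.21051 +0.06086 +0.97570]
t = (-0.10626, +0.05092, +0.80424) m
tr R = 2.690903; θ = arccos((tr R − 1)/2) = 0.563387 rad = 32.280°
axis k = ((R−Rᵀ)₃₂, (R−Rᵀ)₁₃, (R−Rᵀ)₂₁) / (2 sinθ) = (+0.204266, -0.339905, +0.918009)
rvec = θ·k = (+0.115081, -0.191498, +0.517194)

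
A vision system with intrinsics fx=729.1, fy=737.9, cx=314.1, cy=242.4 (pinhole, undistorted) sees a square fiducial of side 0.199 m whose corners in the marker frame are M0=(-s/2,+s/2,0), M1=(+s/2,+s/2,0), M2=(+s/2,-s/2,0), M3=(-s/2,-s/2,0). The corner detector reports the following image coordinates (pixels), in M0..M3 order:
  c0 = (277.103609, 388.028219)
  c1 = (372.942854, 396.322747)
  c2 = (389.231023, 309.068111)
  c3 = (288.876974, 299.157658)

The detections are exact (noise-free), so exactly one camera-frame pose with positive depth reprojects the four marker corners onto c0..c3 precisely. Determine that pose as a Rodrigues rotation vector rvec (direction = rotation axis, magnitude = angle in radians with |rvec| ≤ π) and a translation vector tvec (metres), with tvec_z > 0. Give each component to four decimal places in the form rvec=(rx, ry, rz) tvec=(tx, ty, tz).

rvec=(0.3660, -0.0784, 0.1217) tvec=(0.0363, 0.2115, 1.4610)

Intrinsics K: fx=729.1, fy=737.9, cx=314.1, cy=242.4
Marker side s = 0.199 m; corners in marker frame (Z=0):
  M0 = (-0.0995, +0.0995, 0)
  M1 = (+0.0995, +0.0995, 0)
  M2 = (+0.0995, -0.0995, 0)
  M3 = (-0.0995, -0.0995, 0)
Detected image corners:
  c0 = (277.103609, 388.028219) px
  c1 = (372.942854, 396.322747) px
  c2 = (389.231023, 309.068111) px
  c3 = (288.876974, 299.157658) px
Planar DLT: solve 8×8 A·h = b for H (H[2,2]=1):
  H  [+515.02524 +9.40702 +332.19895]
  H  [+69.07706 +526.36768 +349.23009]
  H  [+0.06731 +0.24090 +1.00000]
B = K⁻¹H; ‖b₁‖=0.684469, ‖b₂‖=0.684469; λ = 2/(‖b₁‖+‖b₂‖) = 1.460987, sign → tz>0 ⇒ λ=+1.460987
r₁ = λ·B[:,0] = (+0.98966,+0.10446,+0.09834); r₂ = λ·B[:,1] = (-0.13278,+0.92655,+0.35196)
r₃ = r₁×r₂ = (-0.05435,-0.36137,+0.93084); SVD([r₁ r₂ r₃]) → R = UVᵀ:
  R  [+0.98966 -0.13278 -0.05435]
  R  [+0.10446 +0.92655 -0.36137]
  R  [+0.09834 +0.35196 +0.93084]
t = (+0.03627, +0.21152, +1.46099) m
tr R = 2.847042; θ = arccos((tr R − 1)/2) = 0.393635 rad = 22.554°
axis k = ((R−Rᵀ)₃₂, (R−Rᵀ)₁₃, (R−Rᵀ)₂₁) / (2 sinθ) = (+0.929911, -0.199044, +0.309269)
rvec = θ·k = (+0.366045, -0.078351, +0.121739)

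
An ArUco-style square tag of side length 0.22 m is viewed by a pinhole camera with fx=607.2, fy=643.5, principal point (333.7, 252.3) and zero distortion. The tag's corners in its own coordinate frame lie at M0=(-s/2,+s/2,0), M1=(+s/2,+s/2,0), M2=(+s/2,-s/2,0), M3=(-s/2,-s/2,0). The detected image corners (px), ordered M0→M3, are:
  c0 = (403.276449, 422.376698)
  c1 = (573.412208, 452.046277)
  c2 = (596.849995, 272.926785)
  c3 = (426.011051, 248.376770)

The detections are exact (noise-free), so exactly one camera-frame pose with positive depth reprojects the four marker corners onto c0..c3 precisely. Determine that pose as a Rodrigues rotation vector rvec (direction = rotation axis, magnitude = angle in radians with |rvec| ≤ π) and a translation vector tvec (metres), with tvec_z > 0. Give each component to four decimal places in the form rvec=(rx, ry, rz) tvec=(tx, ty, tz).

Intrinsics K: fx=607.2, fy=643.5, cx=333.7, cy=252.3
Marker side s = 0.22 m; corners in marker frame (Z=0):
  M0 = (-0.1100, +0.1100, 0)
  M1 = (+0.1100, +0.1100, 0)
  M2 = (+0.1100, -0.1100, 0)
  M3 = (-0.1100, -0.1100, 0)
Detected image corners:
  c0 = (403.276449, 422.376698) px
  c1 = (573.412208, 452.046277) px
  c2 = (596.849995, 272.926785) px
  c3 = (426.011051, 248.376770) px
Planar DLT: solve 8×8 A·h = b for H (H[2,2]=1):
  H  [+708.98899 -104.47311 +498.64916]
  H  [+77.19068 +802.68306 +348.74348]
  H  [-0.13194 +0.00088 +1.00000]
B = K⁻¹H; ‖b₁‖=1.258905, ‖b₂‖=1.258905; λ = 2/(‖b₁‖+‖b₂‖) = 0.794341, sign → tz>0 ⇒ λ=+0.794341
r₁ = λ·B[:,0] = (+0.98510,+0.13638,-0.10480); r₂ = λ·B[:,1] = (-0.13706,+0.99056,+0.00070)
r₃ = r₁×r₂ = (+0.10391,+0.01367,+0.99449); SVD([r₁ r₂ r₃]) → R = UVᵀ:
  R  [+0.98510 -0.13706 +0.10391]
  R  [+0.13638 +0.99056 +0.01367]
  R  [-0.10480 +0.00070 +0.99449]
t = (+0.21579, +0.11905, +0.79434) m
tr R = 2.970154; θ = arccos((tr R − 1)/2) = 0.172976 rad = 9.911°
axis k = ((R−Rᵀ)₃₂, (R−Rᵀ)₁₃, (R−Rᵀ)₂₁) / (2 sinθ) = (-0.037687, +0.606315, +0.794331)
rvec = θ·k = (-0.006519, +0.104878, +0.137400)

rvec=(-0.0065, 0.1049, 0.1374) tvec=(0.2158, 0.1191, 0.7943)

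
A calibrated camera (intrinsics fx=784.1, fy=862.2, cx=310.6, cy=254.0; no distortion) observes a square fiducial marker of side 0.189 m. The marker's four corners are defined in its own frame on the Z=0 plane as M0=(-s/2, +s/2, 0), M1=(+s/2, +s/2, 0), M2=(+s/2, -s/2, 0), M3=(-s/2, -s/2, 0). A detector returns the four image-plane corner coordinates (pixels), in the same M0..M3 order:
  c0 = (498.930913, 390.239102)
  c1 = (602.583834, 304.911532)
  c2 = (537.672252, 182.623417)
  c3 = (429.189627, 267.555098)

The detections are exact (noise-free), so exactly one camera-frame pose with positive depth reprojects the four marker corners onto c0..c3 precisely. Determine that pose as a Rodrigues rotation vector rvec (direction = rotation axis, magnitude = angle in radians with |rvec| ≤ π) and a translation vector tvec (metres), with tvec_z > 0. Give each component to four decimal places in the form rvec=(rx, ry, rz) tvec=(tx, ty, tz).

Intrinsics K: fx=784.1, fy=862.2, cx=310.6, cy=254.0
Marker side s = 0.189 m; corners in marker frame (Z=0):
  M0 = (-0.0945, +0.0945, 0)
  M1 = (+0.0945, +0.0945, 0)
  M2 = (+0.0945, -0.0945, 0)
  M3 = (-0.0945, -0.0945, 0)
Detected image corners:
  c0 = (498.930913, 390.239102) px
  c1 = (602.583834, 304.911532) px
  c2 = (537.672252, 182.623417) px
  c3 = (429.189627, 267.555098) px
Planar DLT: solve 8×8 A·h = b for H (H[2,2]=1):
  H  [+627.22791 +438.61867 +518.24376]
  H  [-413.77136 +693.77172 +286.74112]
  H  [+0.12805 +0.15964 +1.00000]
B = K⁻¹H; ‖b₁‖=0.919591, ‖b₂‖=0.919591; λ = 2/(‖b₁‖+‖b₂‖) = 1.087440, sign → tz>0 ⇒ λ=+1.087440
r₁ = λ·B[:,0] = (+0.81472,-0.56289,+0.13925); r₂ = λ·B[:,1] = (+0.53954,+0.82387,+0.17360)
r₃ = r₁×r₂ = (-0.21244,-0.06630,+0.97492); SVD([r₁ r₂ r₃]) → R = UVᵀ:
  R  [+0.81472 +0.53954 -0.21244]
  R  [-0.56289 +0.82387 -0.06630]
  R  [+0.13925 +0.17360 +0.97492]
t = (+0.28797, +0.04129, +1.08744) m
tr R = 2.613512; θ = arccos((tr R − 1)/2) = 0.632155 rad = 36.220°
axis k = ((R−Rᵀ)₃₂, (R−Rᵀ)₁₃, (R−Rᵀ)₂₁) / (2 sinθ) = (+0.203002, -0.297596, -0.932859)
rvec = θ·k = (+0.128329, -0.188127, -0.589712)

rvec=(0.1283, -0.1881, -0.5897) tvec=(0.2880, 0.0413, 1.0874)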